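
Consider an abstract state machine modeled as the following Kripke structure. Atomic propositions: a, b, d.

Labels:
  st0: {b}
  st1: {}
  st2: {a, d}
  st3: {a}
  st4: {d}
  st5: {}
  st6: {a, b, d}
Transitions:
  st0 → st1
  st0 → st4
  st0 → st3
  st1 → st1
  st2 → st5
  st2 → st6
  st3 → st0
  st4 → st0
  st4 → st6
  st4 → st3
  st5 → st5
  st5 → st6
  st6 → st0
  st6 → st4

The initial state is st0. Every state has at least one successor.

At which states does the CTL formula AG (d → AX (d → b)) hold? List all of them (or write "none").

States satisfying d → AX (d → b): {st0, st1, st2, st3, st4, st5}.
States satisfying AG (d → AX (d → b)): {st1}.

{st1}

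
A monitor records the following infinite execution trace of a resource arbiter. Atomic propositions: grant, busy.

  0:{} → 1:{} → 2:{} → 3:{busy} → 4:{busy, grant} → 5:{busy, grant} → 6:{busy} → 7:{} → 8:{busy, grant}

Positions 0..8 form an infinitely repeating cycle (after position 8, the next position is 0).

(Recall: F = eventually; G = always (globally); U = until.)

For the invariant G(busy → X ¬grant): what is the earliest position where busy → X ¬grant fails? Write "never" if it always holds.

Check busy → X ¬grant at each position in order: 0 ✓, 1 ✓, 2 ✓.
At position 3 the labels are {busy} and the next position 4 has {busy, grant}, so busy → X ¬grant is false there. This is the first violation.

3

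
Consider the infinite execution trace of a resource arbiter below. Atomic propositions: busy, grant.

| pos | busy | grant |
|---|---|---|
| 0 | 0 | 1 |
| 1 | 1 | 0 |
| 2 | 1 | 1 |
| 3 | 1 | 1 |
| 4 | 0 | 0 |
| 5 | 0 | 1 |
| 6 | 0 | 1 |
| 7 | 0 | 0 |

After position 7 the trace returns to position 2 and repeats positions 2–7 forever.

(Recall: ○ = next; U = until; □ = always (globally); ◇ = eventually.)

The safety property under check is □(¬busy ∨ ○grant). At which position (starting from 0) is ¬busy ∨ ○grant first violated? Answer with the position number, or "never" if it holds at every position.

3

Check ¬busy ∨ ○grant at each position in order: 0 ✓, 1 ✓, 2 ✓.
At position 3 the labels are {busy, grant} and the next position 4 has {}, so ¬busy ∨ ○grant is false there. This is the first violation.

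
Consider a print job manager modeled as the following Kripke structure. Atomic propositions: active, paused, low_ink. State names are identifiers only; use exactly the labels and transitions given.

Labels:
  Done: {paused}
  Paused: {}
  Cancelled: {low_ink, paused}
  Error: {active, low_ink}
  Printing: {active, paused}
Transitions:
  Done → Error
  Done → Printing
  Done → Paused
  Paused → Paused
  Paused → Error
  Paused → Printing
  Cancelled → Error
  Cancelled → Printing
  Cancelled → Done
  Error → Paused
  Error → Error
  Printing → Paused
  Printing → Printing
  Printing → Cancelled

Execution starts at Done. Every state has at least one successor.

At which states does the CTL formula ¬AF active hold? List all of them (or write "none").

States satisfying active: {Error, Printing}.
States satisfying AF active: {Error, Printing}.
States satisfying ¬AF active: {Done, Paused, Cancelled}.

{Done, Paused, Cancelled}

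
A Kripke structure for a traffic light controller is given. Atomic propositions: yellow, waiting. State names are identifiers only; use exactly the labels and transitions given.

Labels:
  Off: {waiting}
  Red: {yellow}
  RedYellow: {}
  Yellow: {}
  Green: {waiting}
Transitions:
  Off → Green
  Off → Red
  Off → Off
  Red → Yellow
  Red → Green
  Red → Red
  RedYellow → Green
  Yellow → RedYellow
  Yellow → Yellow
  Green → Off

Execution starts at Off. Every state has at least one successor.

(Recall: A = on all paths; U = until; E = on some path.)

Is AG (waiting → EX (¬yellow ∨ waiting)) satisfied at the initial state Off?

States satisfying waiting → EX (¬yellow ∨ waiting): {Off, Red, RedYellow, Yellow, Green}.
States satisfying AG (waiting → EX (¬yellow ∨ waiting)): {Off, Red, RedYellow, Yellow, Green}.
Every state reachable from Off satisfies waiting → EX (¬yellow ∨ waiting).
Off ∈ Sat(AG (waiting → EX (¬yellow ∨ waiting))).

Yes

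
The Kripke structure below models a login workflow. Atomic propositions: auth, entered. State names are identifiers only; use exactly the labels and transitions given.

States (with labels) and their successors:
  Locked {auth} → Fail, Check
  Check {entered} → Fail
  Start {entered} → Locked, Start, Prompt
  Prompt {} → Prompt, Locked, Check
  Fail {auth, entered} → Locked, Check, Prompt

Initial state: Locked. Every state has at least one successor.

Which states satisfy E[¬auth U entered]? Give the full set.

States satisfying ¬auth: {Check, Start, Prompt}.
States satisfying entered: {Check, Start, Fail}.
States satisfying E[¬auth U entered]: {Check, Start, Prompt, Fail}.

{Check, Start, Prompt, Fail}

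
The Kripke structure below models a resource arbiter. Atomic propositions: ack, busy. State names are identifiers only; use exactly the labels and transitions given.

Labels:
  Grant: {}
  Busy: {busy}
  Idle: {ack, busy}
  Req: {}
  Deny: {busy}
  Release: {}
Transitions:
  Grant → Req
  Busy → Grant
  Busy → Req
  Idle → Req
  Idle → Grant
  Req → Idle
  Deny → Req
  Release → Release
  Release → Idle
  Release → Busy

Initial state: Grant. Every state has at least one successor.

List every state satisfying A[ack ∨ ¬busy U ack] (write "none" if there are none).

{Grant, Idle, Req}

States satisfying ack ∨ ¬busy: {Grant, Idle, Req, Release}.
States satisfying ack: {Idle}.
States satisfying A[ack ∨ ¬busy U ack]: {Grant, Idle, Req}.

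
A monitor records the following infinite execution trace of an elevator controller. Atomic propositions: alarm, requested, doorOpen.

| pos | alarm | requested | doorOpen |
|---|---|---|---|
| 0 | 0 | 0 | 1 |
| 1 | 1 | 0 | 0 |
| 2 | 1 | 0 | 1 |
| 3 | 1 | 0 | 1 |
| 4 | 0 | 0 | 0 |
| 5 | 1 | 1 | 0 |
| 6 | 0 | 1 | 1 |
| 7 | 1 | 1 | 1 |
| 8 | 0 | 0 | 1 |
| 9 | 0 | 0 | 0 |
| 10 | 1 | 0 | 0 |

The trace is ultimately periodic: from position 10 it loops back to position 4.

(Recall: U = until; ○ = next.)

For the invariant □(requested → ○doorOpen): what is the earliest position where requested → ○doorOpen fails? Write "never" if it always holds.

requested → ○doorOpen holds at every position 0..10, and those are all the positions the trace ever visits, so the invariant □(requested → ○doorOpen) is never violated.

never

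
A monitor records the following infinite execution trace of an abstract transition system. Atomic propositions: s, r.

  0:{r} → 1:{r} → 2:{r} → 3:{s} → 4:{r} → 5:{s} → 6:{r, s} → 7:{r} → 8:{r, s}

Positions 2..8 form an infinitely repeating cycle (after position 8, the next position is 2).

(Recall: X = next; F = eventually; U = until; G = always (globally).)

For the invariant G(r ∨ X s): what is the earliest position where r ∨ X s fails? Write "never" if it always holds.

Check r ∨ X s at each position in order: 0 ✓, 1 ✓, 2 ✓.
At position 3 the labels are {s} and the next position 4 has {r}, so r ∨ X s is false there. This is the first violation.

3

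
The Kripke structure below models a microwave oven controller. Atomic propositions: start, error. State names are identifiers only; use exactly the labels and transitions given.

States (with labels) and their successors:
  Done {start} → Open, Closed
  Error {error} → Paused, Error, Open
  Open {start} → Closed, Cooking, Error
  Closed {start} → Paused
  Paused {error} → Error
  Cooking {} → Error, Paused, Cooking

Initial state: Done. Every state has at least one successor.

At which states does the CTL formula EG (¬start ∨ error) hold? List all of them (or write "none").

States satisfying ¬start ∨ error: {Error, Paused, Cooking}.
States satisfying EG (¬start ∨ error): {Error, Paused, Cooking}.

{Error, Paused, Cooking}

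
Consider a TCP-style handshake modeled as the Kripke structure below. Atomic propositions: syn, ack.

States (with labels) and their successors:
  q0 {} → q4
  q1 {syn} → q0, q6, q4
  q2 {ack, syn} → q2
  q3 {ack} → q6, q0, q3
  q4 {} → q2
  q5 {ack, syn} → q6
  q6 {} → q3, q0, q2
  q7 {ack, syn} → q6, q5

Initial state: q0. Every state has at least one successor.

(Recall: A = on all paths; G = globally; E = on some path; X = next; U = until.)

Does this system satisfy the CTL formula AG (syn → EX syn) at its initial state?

Yes

States satisfying syn → EX syn: {q0, q2, q3, q4, q6, q7}.
States satisfying AG (syn → EX syn): {q0, q2, q3, q4, q6}.
Every state reachable from q0 satisfies syn → EX syn.
q0 ∈ Sat(AG (syn → EX syn)).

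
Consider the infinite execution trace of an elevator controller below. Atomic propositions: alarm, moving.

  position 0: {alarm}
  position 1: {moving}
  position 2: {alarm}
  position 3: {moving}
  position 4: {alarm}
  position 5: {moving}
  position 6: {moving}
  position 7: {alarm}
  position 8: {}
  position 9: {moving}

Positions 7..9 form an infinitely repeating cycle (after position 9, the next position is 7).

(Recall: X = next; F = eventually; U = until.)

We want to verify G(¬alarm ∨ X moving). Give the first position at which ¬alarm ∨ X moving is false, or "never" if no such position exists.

7

Check ¬alarm ∨ X moving at each position in order: 0 ✓, 1 ✓, 2 ✓, 3 ✓, 4 ✓, 5 ✓, 6 ✓.
At position 7 the labels are {alarm} and the next position 8 has {}, so ¬alarm ∨ X moving is false there. This is the first violation.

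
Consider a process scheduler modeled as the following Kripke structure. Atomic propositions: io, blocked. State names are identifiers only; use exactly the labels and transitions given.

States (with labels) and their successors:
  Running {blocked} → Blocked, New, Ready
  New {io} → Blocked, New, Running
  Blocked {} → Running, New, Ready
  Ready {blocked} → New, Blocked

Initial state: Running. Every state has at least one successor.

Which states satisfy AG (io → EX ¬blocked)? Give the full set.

States satisfying io → EX ¬blocked: {Running, New, Blocked, Ready}.
States satisfying AG (io → EX ¬blocked): {Running, New, Blocked, Ready}.

{Running, New, Blocked, Ready}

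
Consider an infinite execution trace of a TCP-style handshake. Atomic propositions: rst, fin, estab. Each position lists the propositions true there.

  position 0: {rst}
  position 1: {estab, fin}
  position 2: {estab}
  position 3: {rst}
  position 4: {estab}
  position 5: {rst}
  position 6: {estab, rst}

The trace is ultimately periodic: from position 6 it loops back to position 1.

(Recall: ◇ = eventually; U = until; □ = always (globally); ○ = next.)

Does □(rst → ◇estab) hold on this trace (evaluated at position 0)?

rst → ◇estab holds at every position 0..6, and those are all positions ever visited, so □(rst → ◇estab) holds.
Positions where rst holds: 0, 3, 5, 6.
Check ◇estab at each: 0→ok, 3→ok, 5→ok, 6→ok.

Satisfied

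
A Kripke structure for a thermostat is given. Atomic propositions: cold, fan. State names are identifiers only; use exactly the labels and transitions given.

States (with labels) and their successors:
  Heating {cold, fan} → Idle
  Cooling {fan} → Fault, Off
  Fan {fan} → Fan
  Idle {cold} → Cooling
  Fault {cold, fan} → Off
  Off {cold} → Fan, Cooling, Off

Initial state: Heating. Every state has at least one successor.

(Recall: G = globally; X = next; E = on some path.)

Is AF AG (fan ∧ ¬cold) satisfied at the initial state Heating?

States satisfying AG (fan ∧ ¬cold): {Fan}.
States satisfying AF AG (fan ∧ ¬cold): {Fan}.
There is a path from Heating along which AG (fan ∧ ¬cold) never holds.
Heating ∉ Sat(AF AG (fan ∧ ¬cold)).

Violated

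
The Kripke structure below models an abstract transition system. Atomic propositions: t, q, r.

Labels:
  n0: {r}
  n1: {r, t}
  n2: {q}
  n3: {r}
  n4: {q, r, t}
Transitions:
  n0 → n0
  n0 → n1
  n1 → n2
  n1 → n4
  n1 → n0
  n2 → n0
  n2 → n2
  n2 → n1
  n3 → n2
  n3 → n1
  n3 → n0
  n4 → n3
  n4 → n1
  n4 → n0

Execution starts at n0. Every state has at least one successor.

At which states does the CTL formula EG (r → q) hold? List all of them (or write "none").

States satisfying r → q: {n2, n4}.
States satisfying EG (r → q): {n2}.

{n2}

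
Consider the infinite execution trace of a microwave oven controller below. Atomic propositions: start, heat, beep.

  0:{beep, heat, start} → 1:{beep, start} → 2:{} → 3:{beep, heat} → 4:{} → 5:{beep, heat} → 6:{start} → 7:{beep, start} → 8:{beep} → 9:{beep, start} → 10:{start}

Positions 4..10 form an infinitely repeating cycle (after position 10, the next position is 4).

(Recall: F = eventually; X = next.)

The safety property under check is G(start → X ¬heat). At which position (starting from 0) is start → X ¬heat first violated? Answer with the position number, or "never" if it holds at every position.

start → X ¬heat holds at every position 0..10, and those are all the positions the trace ever visits, so the invariant G(start → X ¬heat) is never violated.

never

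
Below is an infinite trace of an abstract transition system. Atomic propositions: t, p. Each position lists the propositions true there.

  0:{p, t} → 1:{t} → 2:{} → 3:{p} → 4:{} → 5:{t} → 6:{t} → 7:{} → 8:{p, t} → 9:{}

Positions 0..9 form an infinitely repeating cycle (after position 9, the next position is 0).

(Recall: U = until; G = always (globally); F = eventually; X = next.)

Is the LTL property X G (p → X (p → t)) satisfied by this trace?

Yes

The position after 0 is 1; G (p → X (p → t)) is true there.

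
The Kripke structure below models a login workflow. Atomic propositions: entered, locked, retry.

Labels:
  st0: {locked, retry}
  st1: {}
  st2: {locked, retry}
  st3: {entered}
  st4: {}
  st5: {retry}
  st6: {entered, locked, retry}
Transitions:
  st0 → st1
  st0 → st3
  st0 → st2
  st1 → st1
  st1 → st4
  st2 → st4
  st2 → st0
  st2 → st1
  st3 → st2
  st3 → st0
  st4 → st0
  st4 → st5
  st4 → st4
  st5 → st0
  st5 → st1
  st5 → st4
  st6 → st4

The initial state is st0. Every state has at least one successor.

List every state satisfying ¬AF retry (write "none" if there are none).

{st1, st4}

States satisfying retry: {st0, st2, st5, st6}.
States satisfying AF retry: {st0, st2, st3, st5, st6}.
States satisfying ¬AF retry: {st1, st4}.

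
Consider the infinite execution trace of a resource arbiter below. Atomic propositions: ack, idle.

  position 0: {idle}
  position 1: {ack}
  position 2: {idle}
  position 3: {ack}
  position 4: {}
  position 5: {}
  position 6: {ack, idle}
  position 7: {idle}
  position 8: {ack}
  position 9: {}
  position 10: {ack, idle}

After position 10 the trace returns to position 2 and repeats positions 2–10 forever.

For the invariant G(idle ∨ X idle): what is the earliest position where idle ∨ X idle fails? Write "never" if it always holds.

3

Check idle ∨ X idle at each position in order: 0 ✓, 1 ✓, 2 ✓.
At position 3 the labels are {ack} and the next position 4 has {}, so idle ∨ X idle is false there. This is the first violation.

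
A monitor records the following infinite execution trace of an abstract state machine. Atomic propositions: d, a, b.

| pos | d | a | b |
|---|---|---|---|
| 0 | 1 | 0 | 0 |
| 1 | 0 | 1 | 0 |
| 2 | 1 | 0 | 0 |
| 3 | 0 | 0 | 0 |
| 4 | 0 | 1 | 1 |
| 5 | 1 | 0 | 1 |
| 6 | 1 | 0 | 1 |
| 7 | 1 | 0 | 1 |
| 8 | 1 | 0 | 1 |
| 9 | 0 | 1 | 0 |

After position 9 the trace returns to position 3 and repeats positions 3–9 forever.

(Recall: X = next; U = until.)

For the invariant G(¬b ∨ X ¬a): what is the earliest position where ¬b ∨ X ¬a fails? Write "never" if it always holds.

8

Check ¬b ∨ X ¬a at each position in order: 0 ✓, 1 ✓, 2 ✓, 3 ✓, 4 ✓, 5 ✓, 6 ✓, 7 ✓.
At position 8 the labels are {b, d} and the next position 9 has {a}, so ¬b ∨ X ¬a is false there. This is the first violation.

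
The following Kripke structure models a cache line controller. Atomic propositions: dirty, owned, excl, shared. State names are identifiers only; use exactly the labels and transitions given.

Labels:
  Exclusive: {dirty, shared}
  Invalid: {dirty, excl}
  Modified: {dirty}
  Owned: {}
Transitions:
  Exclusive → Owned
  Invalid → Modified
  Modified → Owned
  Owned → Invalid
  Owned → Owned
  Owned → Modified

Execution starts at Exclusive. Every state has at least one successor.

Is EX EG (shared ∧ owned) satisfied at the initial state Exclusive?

States satisfying EG (shared ∧ owned): ∅.
States satisfying EX EG (shared ∧ owned): ∅.
No suitable path/successor from Exclusive witnesses the formula.
Exclusive ∉ Sat(EX EG (shared ∧ owned)).

No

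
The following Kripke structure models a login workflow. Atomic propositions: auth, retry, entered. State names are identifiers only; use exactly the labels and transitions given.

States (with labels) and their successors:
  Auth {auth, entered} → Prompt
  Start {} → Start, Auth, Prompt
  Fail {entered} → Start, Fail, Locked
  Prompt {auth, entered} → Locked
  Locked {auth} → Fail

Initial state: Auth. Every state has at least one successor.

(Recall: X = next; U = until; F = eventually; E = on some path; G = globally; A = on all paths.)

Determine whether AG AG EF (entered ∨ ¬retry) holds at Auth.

Satisfied

States satisfying AG EF (entered ∨ ¬retry): {Auth, Start, Fail, Prompt, Locked}.
States satisfying AG AG EF (entered ∨ ¬retry): {Auth, Start, Fail, Prompt, Locked}.
Every state reachable from Auth satisfies AG EF (entered ∨ ¬retry).
Auth ∈ Sat(AG AG EF (entered ∨ ¬retry)).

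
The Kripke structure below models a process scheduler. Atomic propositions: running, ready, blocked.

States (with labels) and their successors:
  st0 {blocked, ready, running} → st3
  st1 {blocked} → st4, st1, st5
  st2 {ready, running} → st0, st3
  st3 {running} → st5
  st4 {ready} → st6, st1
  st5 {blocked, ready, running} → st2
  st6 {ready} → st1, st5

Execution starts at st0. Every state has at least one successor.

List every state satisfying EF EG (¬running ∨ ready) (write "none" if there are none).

{st1, st4, st6}

States satisfying EG (¬running ∨ ready): {st1, st4, st6}.
States satisfying EF EG (¬running ∨ ready): {st1, st4, st6}.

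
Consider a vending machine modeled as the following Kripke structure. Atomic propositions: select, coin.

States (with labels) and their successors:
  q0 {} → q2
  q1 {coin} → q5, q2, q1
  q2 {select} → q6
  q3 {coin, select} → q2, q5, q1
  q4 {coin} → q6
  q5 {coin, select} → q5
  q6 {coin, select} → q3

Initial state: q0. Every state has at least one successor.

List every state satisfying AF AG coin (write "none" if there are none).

{q5}

States satisfying AG coin: {q5}.
States satisfying AF AG coin: {q5}.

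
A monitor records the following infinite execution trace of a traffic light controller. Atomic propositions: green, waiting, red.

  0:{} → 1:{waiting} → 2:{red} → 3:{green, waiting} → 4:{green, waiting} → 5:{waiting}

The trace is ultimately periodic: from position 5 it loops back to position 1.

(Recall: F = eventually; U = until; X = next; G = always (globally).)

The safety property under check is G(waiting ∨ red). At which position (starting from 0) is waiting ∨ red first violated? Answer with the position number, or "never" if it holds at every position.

0

At position 0 the labels are {}, so waiting ∨ red is false there. This is the first violation.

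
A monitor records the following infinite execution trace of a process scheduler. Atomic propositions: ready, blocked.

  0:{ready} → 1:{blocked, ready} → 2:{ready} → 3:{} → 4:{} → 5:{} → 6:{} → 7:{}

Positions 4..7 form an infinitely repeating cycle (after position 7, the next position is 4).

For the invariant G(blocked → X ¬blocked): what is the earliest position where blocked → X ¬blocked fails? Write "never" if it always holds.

blocked → X ¬blocked holds at every position 0..7, and those are all the positions the trace ever visits, so the invariant G(blocked → X ¬blocked) is never violated.

never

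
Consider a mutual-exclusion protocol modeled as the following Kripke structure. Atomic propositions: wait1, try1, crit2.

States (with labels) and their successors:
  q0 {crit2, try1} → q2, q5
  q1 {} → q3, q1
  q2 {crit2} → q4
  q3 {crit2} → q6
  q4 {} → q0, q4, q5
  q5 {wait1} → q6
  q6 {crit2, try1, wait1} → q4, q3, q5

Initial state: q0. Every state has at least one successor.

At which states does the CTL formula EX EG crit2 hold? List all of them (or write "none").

States satisfying EG crit2: {q3, q6}.
States satisfying EX EG crit2: {q1, q3, q5, q6}.

{q1, q3, q5, q6}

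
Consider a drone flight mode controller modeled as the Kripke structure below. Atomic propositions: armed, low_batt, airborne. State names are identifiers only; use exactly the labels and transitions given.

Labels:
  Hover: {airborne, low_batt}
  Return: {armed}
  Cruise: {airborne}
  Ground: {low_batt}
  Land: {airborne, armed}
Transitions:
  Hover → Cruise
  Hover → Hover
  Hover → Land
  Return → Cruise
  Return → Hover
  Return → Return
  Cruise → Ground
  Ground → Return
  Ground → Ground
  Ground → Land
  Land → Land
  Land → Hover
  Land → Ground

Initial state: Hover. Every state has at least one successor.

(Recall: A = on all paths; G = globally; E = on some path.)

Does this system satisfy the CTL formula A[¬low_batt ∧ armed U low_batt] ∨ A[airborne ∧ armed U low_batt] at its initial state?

States satisfying ¬low_batt ∧ armed: {Return, Land}.
States satisfying low_batt: {Hover, Ground}.
States satisfying A[¬low_batt ∧ armed U low_batt]: {Hover, Ground}.
States satisfying airborne ∧ armed: {Land}.
States satisfying A[airborne ∧ armed U low_batt]: {Hover, Ground}.
States satisfying A[¬low_batt ∧ armed U low_batt] ∨ A[airborne ∧ armed U low_batt]: {Hover, Ground}.
Hover ∈ Sat(A[¬low_batt ∧ armed U low_batt] ∨ A[airborne ∧ armed U low_batt]).

Yes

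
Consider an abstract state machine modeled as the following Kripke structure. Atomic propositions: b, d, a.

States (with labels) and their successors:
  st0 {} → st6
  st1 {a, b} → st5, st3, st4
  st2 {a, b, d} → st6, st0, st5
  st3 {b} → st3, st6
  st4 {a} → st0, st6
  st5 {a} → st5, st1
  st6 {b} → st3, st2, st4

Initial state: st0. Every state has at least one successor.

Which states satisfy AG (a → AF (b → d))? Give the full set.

none

States satisfying a → AF (b → d): {st0, st2, st3, st4, st5, st6}.
States satisfying AG (a → AF (b → d)): ∅.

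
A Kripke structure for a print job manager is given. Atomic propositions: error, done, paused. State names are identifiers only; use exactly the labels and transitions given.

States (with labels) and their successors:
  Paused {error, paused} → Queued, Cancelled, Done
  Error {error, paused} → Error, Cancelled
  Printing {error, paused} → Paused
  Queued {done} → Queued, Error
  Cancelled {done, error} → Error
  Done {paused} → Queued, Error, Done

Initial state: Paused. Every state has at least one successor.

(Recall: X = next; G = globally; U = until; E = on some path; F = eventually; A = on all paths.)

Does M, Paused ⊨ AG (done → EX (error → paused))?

States satisfying done → EX (error → paused): {Paused, Error, Printing, Queued, Cancelled, Done}.
States satisfying AG (done → EX (error → paused)): {Paused, Error, Printing, Queued, Cancelled, Done}.
Every state reachable from Paused satisfies done → EX (error → paused).
Paused ∈ Sat(AG (done → EX (error → paused))).

Satisfied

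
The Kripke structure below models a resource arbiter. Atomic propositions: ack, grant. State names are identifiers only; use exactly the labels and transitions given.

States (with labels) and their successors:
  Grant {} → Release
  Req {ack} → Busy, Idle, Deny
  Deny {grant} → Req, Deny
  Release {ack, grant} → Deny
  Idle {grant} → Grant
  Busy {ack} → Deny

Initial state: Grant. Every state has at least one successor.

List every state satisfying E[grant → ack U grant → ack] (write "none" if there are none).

States satisfying grant → ack: {Grant, Req, Release, Busy}.
States satisfying E[grant → ack U grant → ack]: {Grant, Req, Release, Busy}.

{Grant, Req, Release, Busy}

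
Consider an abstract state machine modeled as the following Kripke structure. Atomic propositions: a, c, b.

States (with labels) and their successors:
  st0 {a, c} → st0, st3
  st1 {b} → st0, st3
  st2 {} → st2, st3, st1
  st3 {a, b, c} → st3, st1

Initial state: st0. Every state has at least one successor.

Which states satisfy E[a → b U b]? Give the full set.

{st1, st2, st3}

States satisfying a → b: {st1, st2, st3}.
States satisfying b: {st1, st3}.
States satisfying E[a → b U b]: {st1, st2, st3}.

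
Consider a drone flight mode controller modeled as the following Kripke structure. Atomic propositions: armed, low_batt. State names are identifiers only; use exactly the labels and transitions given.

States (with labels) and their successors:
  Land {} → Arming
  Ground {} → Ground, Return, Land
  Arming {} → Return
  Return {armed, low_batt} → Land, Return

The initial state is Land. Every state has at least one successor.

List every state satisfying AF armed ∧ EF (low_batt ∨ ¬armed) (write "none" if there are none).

{Land, Arming, Return}

States satisfying armed: {Return}.
States satisfying AF armed: {Land, Arming, Return}.
States satisfying low_batt ∨ ¬armed: {Land, Ground, Arming, Return}.
States satisfying EF (low_batt ∨ ¬armed): {Land, Ground, Arming, Return}.
States satisfying AF armed ∧ EF (low_batt ∨ ¬armed): {Land, Arming, Return}.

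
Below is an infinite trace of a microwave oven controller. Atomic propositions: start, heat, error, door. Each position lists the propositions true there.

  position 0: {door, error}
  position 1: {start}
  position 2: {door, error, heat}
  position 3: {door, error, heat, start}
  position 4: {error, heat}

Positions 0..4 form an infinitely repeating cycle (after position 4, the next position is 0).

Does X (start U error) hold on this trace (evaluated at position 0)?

The position after 0 is 1; start U error is true there.

Holds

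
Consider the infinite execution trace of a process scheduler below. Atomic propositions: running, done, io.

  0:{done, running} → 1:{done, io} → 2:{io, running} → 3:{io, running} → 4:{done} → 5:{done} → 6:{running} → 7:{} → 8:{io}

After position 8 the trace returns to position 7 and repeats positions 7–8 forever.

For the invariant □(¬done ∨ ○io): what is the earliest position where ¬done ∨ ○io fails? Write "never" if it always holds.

4

Check ¬done ∨ ○io at each position in order: 0 ✓, 1 ✓, 2 ✓, 3 ✓.
At position 4 the labels are {done} and the next position 5 has {done}, so ¬done ∨ ○io is false there. This is the first violation.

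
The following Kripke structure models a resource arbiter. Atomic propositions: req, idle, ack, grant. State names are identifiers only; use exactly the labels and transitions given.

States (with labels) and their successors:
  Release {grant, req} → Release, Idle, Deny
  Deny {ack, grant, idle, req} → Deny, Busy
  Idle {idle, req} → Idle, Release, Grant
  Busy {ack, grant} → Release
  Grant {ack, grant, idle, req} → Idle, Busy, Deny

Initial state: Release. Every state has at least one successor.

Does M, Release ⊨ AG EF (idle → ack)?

States satisfying EF (idle → ack): {Release, Deny, Idle, Busy, Grant}.
States satisfying AG EF (idle → ack): {Release, Deny, Idle, Busy, Grant}.
Every state reachable from Release satisfies EF (idle → ack).
Release ∈ Sat(AG EF (idle → ack)).

Yes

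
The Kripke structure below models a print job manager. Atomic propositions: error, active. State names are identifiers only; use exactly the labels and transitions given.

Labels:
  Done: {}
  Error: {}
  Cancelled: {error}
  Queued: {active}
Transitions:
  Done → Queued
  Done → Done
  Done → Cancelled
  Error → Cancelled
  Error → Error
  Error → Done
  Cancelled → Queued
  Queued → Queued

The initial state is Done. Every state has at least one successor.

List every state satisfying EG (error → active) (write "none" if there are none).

{Done, Error, Queued}

States satisfying error → active: {Done, Error, Queued}.
States satisfying EG (error → active): {Done, Error, Queued}.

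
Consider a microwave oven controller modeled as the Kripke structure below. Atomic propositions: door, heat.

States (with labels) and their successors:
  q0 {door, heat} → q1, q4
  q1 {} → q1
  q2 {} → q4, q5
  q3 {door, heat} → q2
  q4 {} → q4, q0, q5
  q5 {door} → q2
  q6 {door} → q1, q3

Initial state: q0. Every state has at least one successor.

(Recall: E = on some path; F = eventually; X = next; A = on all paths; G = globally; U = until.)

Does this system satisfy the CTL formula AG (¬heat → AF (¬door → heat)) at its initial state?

Does not hold

States satisfying ¬heat → AF (¬door → heat): {q0, q3, q5, q6}.
States satisfying AG (¬heat → AF (¬door → heat)): ∅.
q1 is reachable from q0 and violates ¬heat → AF (¬door → heat), so AG fails at q0.
q0 ∉ Sat(AG (¬heat → AF (¬door → heat))).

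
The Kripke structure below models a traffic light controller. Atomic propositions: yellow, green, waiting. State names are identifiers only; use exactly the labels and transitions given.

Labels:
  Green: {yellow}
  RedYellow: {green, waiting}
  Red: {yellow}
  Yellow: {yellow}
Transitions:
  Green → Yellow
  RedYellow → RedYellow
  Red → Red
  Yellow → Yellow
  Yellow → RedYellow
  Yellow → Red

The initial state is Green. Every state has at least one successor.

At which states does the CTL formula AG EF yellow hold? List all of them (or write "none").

{Red}

States satisfying EF yellow: {Green, Red, Yellow}.
States satisfying AG EF yellow: {Red}.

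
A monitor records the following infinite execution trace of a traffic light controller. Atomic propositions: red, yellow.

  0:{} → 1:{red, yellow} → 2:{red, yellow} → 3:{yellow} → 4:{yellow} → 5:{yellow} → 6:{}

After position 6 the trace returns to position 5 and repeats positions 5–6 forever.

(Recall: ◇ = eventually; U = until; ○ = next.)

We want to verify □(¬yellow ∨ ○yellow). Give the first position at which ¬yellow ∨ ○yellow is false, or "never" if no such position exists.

Check ¬yellow ∨ ○yellow at each position in order: 0 ✓, 1 ✓, 2 ✓, 3 ✓, 4 ✓.
At position 5 the labels are {yellow} and the next position 6 has {}, so ¬yellow ∨ ○yellow is false there. This is the first violation.

5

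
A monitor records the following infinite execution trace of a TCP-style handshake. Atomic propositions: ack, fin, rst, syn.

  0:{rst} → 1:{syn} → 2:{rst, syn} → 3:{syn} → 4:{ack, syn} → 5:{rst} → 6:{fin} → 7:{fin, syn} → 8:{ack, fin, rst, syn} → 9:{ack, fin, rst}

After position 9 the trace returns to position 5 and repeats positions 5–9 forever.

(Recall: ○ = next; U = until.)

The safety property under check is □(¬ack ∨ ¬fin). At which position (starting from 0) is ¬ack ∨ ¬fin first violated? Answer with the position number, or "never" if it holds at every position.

Check ¬ack ∨ ¬fin at each position in order: 0 ✓, 1 ✓, 2 ✓, 3 ✓, 4 ✓, 5 ✓, 6 ✓, 7 ✓.
At position 8 the labels are {ack, fin, rst, syn}, so ¬ack ∨ ¬fin is false there. This is the first violation.

8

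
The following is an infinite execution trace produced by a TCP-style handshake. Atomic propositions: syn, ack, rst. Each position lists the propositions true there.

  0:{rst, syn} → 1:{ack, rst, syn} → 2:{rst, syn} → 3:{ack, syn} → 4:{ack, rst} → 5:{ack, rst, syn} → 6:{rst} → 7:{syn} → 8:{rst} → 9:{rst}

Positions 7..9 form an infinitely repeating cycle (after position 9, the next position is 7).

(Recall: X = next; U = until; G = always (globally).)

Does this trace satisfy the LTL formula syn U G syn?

Walking from position 0: at position 4, G syn has not yet held and syn fails, so syn U G syn is false.

No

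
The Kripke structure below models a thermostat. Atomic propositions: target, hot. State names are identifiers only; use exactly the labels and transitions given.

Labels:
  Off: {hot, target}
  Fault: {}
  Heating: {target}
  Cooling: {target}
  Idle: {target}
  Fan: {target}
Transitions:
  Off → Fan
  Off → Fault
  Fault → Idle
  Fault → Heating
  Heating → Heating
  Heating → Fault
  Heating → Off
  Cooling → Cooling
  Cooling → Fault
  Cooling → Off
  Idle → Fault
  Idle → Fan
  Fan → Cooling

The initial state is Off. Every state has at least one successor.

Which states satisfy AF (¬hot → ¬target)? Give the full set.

States satisfying ¬hot → ¬target: {Off, Fault}.
States satisfying AF (¬hot → ¬target): {Off, Fault}.

{Off, Fault}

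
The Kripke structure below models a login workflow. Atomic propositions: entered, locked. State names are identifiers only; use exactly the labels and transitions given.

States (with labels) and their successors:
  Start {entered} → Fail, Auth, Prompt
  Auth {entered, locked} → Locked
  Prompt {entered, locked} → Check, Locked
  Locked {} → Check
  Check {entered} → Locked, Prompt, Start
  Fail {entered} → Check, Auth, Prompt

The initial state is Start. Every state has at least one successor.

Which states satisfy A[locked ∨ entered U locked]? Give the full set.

{Auth, Prompt}

States satisfying locked ∨ entered: {Start, Auth, Prompt, Check, Fail}.
States satisfying locked: {Auth, Prompt}.
States satisfying A[locked ∨ entered U locked]: {Auth, Prompt}.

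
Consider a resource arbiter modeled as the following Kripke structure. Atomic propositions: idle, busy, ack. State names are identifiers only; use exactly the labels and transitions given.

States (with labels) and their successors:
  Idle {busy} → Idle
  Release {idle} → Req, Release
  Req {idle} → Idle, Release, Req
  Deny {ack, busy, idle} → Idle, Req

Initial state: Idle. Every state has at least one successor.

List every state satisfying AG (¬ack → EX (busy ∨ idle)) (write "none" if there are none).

{Idle, Release, Req, Deny}

States satisfying ¬ack → EX (busy ∨ idle): {Idle, Release, Req, Deny}.
States satisfying AG (¬ack → EX (busy ∨ idle)): {Idle, Release, Req, Deny}.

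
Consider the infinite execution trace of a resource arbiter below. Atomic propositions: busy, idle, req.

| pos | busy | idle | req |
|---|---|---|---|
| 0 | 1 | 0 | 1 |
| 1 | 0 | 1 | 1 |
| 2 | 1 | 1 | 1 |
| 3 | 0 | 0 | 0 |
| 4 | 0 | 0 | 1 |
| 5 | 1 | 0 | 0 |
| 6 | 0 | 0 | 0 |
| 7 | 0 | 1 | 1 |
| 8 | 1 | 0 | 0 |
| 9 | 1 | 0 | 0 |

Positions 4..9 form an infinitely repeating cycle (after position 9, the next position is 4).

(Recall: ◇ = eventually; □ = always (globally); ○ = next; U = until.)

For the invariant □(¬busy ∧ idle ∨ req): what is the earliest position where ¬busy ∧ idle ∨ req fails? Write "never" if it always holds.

Check ¬busy ∧ idle ∨ req at each position in order: 0 ✓, 1 ✓, 2 ✓.
At position 3 the labels are {}, so ¬busy ∧ idle ∨ req is false there. This is the first violation.

3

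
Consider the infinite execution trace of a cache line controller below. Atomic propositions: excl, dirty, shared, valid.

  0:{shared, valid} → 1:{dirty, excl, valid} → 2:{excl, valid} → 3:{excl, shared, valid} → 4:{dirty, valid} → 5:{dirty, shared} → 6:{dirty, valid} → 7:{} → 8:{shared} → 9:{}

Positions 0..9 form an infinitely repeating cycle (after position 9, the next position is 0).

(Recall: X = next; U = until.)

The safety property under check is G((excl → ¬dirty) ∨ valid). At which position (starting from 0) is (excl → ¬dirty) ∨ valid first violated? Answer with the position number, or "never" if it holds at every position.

(excl → ¬dirty) ∨ valid holds at every position 0..9, and those are all the positions the trace ever visits, so the invariant G((excl → ¬dirty) ∨ valid) is never violated.

never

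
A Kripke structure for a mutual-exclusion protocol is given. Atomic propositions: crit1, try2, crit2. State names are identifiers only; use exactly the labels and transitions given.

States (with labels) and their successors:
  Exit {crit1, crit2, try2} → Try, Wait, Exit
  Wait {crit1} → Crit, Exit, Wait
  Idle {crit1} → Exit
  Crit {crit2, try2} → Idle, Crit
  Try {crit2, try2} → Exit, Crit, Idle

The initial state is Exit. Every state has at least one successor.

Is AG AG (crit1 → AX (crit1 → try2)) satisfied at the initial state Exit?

Violated

States satisfying AG (crit1 → AX (crit1 → try2)): ∅.
States satisfying AG AG (crit1 → AX (crit1 → try2)): ∅.
Crit is reachable from Exit and violates AG (crit1 → AX (crit1 → try2)), so AG fails at Exit.
Exit ∉ Sat(AG AG (crit1 → AX (crit1 → try2))).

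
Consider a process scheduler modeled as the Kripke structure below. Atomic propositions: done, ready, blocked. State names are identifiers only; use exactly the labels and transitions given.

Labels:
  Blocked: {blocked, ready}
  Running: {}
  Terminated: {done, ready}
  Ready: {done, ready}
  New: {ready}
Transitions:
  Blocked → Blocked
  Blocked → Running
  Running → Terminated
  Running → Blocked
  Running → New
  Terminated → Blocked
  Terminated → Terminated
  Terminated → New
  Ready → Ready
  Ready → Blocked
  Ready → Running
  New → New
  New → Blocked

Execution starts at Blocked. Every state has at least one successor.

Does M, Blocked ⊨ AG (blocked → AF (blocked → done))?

Does not hold

States satisfying blocked → AF (blocked → done): {Running, Terminated, Ready, New}.
States satisfying AG (blocked → AF (blocked → done)): ∅.
Blocked is reachable from Blocked and violates blocked → AF (blocked → done), so AG fails at Blocked.
Blocked ∉ Sat(AG (blocked → AF (blocked → done))).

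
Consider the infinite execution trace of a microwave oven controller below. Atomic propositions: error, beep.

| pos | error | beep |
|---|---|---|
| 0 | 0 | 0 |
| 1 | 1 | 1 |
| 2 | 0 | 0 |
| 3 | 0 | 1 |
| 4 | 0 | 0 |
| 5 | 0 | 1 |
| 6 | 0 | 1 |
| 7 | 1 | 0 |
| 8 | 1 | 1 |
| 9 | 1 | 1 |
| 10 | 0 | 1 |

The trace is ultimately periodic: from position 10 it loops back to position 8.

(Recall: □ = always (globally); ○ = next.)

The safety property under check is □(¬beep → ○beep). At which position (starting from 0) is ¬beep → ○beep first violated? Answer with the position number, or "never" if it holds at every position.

¬beep → ○beep holds at every position 0..10, and those are all the positions the trace ever visits, so the invariant □(¬beep → ○beep) is never violated.

never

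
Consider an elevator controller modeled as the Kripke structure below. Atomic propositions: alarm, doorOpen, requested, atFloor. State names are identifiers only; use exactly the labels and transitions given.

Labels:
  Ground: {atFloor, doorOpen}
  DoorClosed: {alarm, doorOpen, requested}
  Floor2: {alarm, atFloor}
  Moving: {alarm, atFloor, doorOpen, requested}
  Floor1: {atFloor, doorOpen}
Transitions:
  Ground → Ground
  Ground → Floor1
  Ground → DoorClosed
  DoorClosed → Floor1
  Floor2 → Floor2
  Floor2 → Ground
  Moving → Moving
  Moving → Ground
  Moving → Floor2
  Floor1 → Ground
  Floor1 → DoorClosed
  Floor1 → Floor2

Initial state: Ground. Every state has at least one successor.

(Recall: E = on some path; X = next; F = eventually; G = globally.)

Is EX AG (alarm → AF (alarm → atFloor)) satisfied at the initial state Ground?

States satisfying AG (alarm → AF (alarm → atFloor)): {Ground, DoorClosed, Floor2, Moving, Floor1}.
States satisfying EX AG (alarm → AF (alarm → atFloor)): {Ground, DoorClosed, Floor2, Moving, Floor1}.
Ground ∈ Sat(EX AG (alarm → AF (alarm → atFloor))).

Yes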